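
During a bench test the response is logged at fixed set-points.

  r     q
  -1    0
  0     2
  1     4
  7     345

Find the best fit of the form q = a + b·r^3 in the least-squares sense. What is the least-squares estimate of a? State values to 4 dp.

a = 1.9981

Sums needed: Σ1 = 4, Σr^3 = 343, Σr^3·r^3 = 117651.
For Xᵀq: Σq = 351, Σr^3·q = 118339.
Normal equations: [[4, 343]; [343, 117651]]·[a, b]ᵀ = [351, 118339]ᵀ.
Δ = 4·117651 − 343² = 352955.
a = (351·117651 − 343·118339)/352955 = 705224/352955; b = (4·118339 − 343·351)/352955 = 352963/352955.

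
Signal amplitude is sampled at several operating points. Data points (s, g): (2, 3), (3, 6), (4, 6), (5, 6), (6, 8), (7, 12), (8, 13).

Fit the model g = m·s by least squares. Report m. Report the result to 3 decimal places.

m = 1.547

Entries of XᵀX: Σs·s = 203.
And Σs·g = 314.
So XᵀX·[m]ᵀ = Xᵀg: [[203]]·[m]ᵀ = [314]ᵀ.
Hence m = 314 / 203 ≈ 1.5468.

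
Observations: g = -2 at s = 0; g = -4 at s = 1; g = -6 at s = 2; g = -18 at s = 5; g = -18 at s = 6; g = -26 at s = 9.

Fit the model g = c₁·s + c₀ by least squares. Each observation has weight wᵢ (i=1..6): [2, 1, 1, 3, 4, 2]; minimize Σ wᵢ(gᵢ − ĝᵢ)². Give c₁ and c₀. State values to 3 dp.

c₁ = -2.749, c₀ = -2.082

Entries of MᵀWM: Σwᵢ·s·s = 386, Σwᵢ·s = 60, Σwᵢ·1 = 13.
For MᵀWg: Σwᵢ·s·g = -1186, Σwᵢ·g = -192.
So MᵀWM·[c₁, c₀]ᵀ = MᵀWg: [[386, 60]; [60, 13]]·[c₁, c₀]ᵀ = [-1186, -192]ᵀ.
Eliminating c₀: 13·(row 1) − 60·(row 2) gives 1418·c₁ = 13·(-1186) − 60·(-192) = -3898, so c₁ = -1949/709.
Then c₀ = ((-192) − 60·(-1949/709))/13 = -1476/709.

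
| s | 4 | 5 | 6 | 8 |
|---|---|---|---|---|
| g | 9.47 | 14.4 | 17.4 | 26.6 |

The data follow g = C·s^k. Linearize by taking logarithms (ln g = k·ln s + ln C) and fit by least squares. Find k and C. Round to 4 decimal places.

k = 1.4552, C = 1.3035

Let Y = ln g. Fitting Y = k·ln s + ln C by least squares:
Σln s = 6.8669, Σ(ln s)² = 12.0466, Σln g = 11.0527, Σln s·ln g = 19.3499.
Normal system: [[12.0466, 6.8669]; [6.8669, 4]]·[k, ln C]ᵀ = [19.3499, 11.0527]ᵀ.
Slope k = (n·Σln s·ln g − Σln s·Σln g)/(n·Σ(ln s)² − (Σln s)²) = (4·19.3499 − 6.8669·11.0527)/1.0316 = 1.45517; ln C = (Σln g − k·Σln s)/n = 0.26504, so C = exp(0.26504) = 1.30348.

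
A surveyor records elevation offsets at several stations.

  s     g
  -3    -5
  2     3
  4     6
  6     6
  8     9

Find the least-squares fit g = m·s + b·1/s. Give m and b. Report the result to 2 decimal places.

XᵀX·[m, b]ᵀ = Xᵀg reads: 129·m + 5·b = 153;  5·m + (269/576)·b = 163/24.
Eliminating b: (269/576)·(row 1) − 5·(row 2) gives (6767/192)·m = (269/576)·153 − 5·(163/24) = 7199/192, so m = 7199/6767.
Then b = ((163/24) − 5·(7199/6767))/(269/576) = 21336/6767.

m = 1.06, b = 3.15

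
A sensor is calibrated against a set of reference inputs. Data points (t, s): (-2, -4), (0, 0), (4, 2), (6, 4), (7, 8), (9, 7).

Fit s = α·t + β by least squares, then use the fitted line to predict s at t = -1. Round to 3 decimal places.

ŝ = -2.222

Entries of AᵀA: Σt·t = 186, Σt = 24, Σ1 = 6.
And Σt·s = 159, Σs = 17.
Determinant 186·6 − 24² = 540.
α = (159·6 − 24·17)/540 = 91/90; β = (186·17 − 24·159)/540 = -109/90.
At t = -1: ŝ = (91/90)·(-1) + (-109/90)·(1) = -20/9.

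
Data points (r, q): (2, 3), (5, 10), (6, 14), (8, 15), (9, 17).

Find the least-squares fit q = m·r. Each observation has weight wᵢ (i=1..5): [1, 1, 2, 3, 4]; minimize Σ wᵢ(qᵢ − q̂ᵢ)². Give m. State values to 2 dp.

m = 1.94

Forming AᵀWA = [[617]] and AᵀWq = [1196]ᵀ gives AᵀWA·[m]ᵀ = AᵀWq.
m = 1196/617 = 1.93841.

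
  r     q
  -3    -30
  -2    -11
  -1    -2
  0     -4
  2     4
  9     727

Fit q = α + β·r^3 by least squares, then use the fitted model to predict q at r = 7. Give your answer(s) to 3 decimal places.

q̂ = 340.469

Setting ∂/∂α … = 0 gives: 6·α + 701·β = 684;  701·α + 532299·β = 530915.
Eliminating β: 532299·(row 1) − 701·(row 2) gives 2702393·α = 532299·684 − 701·530915 = -8078899, so α = -8078899/2702393.
Then β = (530915 − 701·(-8078899/2702393))/532299 = 2706006/2702393.
At r = 7: q̂ = (-8078899/2702393)·(1) + (2706006/2702393)·(343) = 920081159/2702393.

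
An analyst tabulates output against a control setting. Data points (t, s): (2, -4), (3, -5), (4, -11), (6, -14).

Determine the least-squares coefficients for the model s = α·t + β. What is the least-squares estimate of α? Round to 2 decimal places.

α = -2.69

With design matrix X, XᵀX = [[65, 15]; [15, 4]] and Xᵀs = [-151, -34]ᵀ.
det = 65·4 − 15² = 35.
α = ((-151)·4 − 15·(-34))/35 = -94/35; β = (65·(-34) − 15·(-151))/35 = 11/7.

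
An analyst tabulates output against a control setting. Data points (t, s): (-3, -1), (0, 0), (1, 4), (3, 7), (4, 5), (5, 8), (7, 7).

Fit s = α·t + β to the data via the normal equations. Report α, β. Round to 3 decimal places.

α = 0.947, β = 1.985

Compute the Gram sums: Σt·t = 109, Σt = 17, Σ1 = 7.
For Xᵀs: Σt·s = 137, Σs = 30.
Eliminating β: 7·(row 1) − 17·(row 2) gives 474·α = 7·137 − 17·30 = 449, so α = 449/474.
Then β = (30 − 17·(449/474))/7 = 941/474.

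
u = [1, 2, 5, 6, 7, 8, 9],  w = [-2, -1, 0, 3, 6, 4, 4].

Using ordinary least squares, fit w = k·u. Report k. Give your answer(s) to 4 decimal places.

Sums needed: Σu·u = 260.
Right-hand side: Σu·w = 124.
Hence k = 124 / 260 ≈ 0.476923.

k = 0.4769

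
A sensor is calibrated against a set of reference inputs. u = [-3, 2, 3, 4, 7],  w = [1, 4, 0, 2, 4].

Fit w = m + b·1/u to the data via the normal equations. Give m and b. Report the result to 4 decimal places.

From the data, Σ1 = 5, Σ1/u = 25/28, Σ1/u·1/u = 3917/7056.
Moment sums: Σw = 11, Σ1/u·w = 115/42.
Determinant 5·(3917/7056) − (25/28)² = 1745/882.
m = (11·(3917/7056) − (25/28)·(115/42))/(1745/882) = 25837/13960; b = (5·(115/42) − (25/28)·11)/(1745/882) = 1365/698.

m = 1.8508, b = 1.9556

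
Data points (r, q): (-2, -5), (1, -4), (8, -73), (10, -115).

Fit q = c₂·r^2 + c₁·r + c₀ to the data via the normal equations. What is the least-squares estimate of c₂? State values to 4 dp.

c₂ = -1.0944

Compute the Gram sums: Σr^2·r^2 = 14113, Σr^2·r = 1505, Σr^2 = 169, Σr·r = 169, Σr = 17, Σ1 = 4.
For Aᵀq: Σr^2·q = -16196, Σr·q = -1728, Σq = -197.
AᵀA·[c₂, c₁, c₀]ᵀ = Aᵀq becomes [[14113, 1505, 169]; [1505, 169, 17]; [169, 17, 4]]·[c₂, c₁, c₀]ᵀ = [-16196, -1728, -197]ᵀ.
Solving the 3×3 system (Gaussian elimination) gives c₂ = -20297/18546, c₁ = -1899/6182, c₀ = -15815/9273.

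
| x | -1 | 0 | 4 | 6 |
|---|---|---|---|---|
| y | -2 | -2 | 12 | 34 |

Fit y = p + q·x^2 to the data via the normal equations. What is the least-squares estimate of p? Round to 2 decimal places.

p = -2.86

Forming MᵀM = [[4, 53]; [53, 1553]] and Mᵀy = [42, 1414]ᵀ gives MᵀM·[p, q]ᵀ = Mᵀy.
Determinant 4·1553 − 53² = 3403.
p = (42·1553 − 53·1414)/3403 = -9716/3403; q = (4·1414 − 53·42)/3403 = 3430/3403.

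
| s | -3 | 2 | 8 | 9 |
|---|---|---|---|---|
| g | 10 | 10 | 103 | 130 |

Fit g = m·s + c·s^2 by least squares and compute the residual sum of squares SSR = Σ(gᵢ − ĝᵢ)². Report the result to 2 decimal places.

SSR = 3.50

Setting ∂/∂m … = 0 gives: 158·m + 1222·c = 1984;  1222·m + 10754·c = 17252.
(Σs·s = 158, Σs·s^2 = 1222, Σs^2·s^2 = 10754, Σs·g = 1984, Σs^2·g = 17252.)
Eliminating c: 10754·(row 1) − 1222·(row 2) gives 205848·m = 10754·1984 − 1222·17252 = 253992, so m = 10583/8577.
Then c = (17252 − 1222·(10583/8577))/10754 = 12557/8577.
Residuals: 1502/2859, 4792/2859, -1627/2859, 294/953; SSR = 10019/2859.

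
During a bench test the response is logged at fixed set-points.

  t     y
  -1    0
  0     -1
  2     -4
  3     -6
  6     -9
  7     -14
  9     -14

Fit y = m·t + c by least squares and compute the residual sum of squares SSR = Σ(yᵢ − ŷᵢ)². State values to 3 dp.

SSR = 7.425

Entries of MᵀM: Σt·t = 180, Σt = 26, Σ1 = 7.
Moment sums: Σt·y = -304, Σy = -48.
Normal equations: [[180, 26]; [26, 7]]·[m, c]ᵀ = [-304, -48]ᵀ.
det = 180·7 − 26² = 584.
m = ((-304)·7 − 26·(-48))/584 = -110/73; c = (180·(-48) − 26·(-304))/584 = -92/73.
Residuals: -18/73, 19/73, 20/73, -16/73, 95/73, -160/73, 60/73; SSR = 542/73.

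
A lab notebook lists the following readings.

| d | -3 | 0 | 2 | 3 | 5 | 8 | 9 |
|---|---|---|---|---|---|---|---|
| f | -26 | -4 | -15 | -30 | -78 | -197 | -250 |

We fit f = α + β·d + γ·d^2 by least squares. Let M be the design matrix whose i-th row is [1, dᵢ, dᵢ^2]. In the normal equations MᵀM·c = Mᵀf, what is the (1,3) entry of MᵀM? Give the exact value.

Row 1 ↔ basis 1, column 3 ↔ basis d^2, so (MᵀM)_{1,3} = Σᵢ d^2 = (1)·(9) + (1)·(0) + (1)·(4) + (1)·(9) + (1)·(25) + (1)·(64) + (1)·(81) = 192.

192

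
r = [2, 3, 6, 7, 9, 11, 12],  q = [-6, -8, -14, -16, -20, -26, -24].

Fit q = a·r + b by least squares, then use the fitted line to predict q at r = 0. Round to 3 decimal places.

q̂ = -2.164

Sums needed: Σr·r = 444, Σr = 50, Σ1 = 7.
Moment sums: Σr·q = -986, Σq = -114.
Eliminating b: 7·(row 1) − 50·(row 2) gives 608·a = 7·(-986) − 50·(-114) = -1202, so a = -601/304.
Then b = ((-114) − 50·(-601/304))/7 = -329/152.
At r = 0: q̂ = (-601/304)·(0) + (-329/152)·(1) = -329/152.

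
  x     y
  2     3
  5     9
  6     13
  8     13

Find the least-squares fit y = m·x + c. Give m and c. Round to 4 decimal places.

Setting ∂/∂m … = 0 gives: 129·m + 21·c = 233;  21·m + 4·c = 38.
(Σx·x = 129, Σx = 21, Σ1 = 4, Σx·y = 233, Σy = 38.)
Eliminating c: 4·(row 1) − 21·(row 2) gives 75·m = 4·233 − 21·38 = 134, so m = 134/75.
Then c = (38 − 21·(134/75))/4 = 3/25.

m = 1.7867, c = 0.1200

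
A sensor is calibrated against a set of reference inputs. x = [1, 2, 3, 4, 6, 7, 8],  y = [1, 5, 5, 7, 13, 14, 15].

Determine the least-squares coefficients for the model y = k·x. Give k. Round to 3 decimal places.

k = 1.955

From the data, Σx·x = 179.
And Σx·y = 350.
Normal equations: [[179]]·[k]ᵀ = [350]ᵀ.
k = 350/179 = 1.95531.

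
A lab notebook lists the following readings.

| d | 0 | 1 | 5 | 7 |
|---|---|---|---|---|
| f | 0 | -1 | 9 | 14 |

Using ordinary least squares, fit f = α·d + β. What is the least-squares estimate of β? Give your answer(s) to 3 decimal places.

Setting ∂/∂α … = 0 gives: 75·α + 13·β = 142;  13·α + 4·β = 22.
(Σd·d = 75, Σd = 13, Σ1 = 4, Σd·f = 142, Σf = 22.)
det = 75·4 − 13² = 131.
α = (142·4 − 13·22)/131 = 282/131; β = (75·22 − 13·142)/131 = -196/131.

β = -1.496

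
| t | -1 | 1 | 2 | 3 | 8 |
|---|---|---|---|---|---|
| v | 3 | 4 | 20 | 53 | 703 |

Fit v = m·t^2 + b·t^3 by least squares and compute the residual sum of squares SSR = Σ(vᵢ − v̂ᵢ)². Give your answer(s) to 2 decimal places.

Setting ∂/∂m … = 0 gives: 4195·m + 33043·b = 45556;  33043·m + 262939·b = 361528.
Δ = 4195·262939 − 33043² = 11189256.
m = (45556·262939 − 33043·361528)/11189256 = 2706615/932438; b = (4195·361528 − 33043·45556)/11189256 = 941921/932438.
Residuals: 516310/466219, 40608/466219, 143466/466219, -186094/466219, 8501/466219; SSR = 693903/466219.

SSR = 1.49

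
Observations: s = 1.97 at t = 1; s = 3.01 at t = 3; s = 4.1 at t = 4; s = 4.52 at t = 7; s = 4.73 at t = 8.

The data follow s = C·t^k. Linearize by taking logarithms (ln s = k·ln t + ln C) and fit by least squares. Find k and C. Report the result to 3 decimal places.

With ln sᵢ as the transformed response and ln tᵢ as the regressor:
AᵀA = [[11.2394, 6.5103]; [6.5103, 5]], rhs = [9.3334, 6.2534]ᵀ  (here Σln t = 6.5103, Σ(ln t)² = 11.2394, Σln s = 6.2534, Σln t·ln s = 9.3334).
Solving (det = 13.8136): k = 0.43114, ln C = 0.68931, so C = exp(0.68931) = 1.99234.

k = 0.431, C = 1.992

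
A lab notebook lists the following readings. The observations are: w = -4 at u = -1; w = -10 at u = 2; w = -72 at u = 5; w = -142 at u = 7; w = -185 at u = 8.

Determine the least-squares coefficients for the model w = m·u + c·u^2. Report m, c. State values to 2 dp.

m = 0.59, c = -2.97

Entries of XᵀX: Σu·u = 143, Σu·u^2 = 987, Σu^2·u^2 = 7139.
Moment sums: Σu·w = -2850, Σu^2·w = -20642.
XᵀX·[m, c]ᵀ = Xᵀw becomes [[143, 987]; [987, 7139]]·[m, c]ᵀ = [-2850, -20642]ᵀ.
Determinant 143·7139 − 987² = 46708.
m = ((-2850)·7139 − 987·(-20642))/46708 = 6876/11677; c = (143·(-20642) − 987·(-2850))/46708 = -34714/11677.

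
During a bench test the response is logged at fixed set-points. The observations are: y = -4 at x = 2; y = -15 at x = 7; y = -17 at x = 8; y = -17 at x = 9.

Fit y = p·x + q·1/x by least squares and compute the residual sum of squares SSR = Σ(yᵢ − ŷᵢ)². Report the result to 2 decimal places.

Normal-equation sums: Σx·x = 198, Σx·1/x = 4, Σ1/x·1/x = 75793/254016.
And Σx·y = -402, Σ1/x·y = -4111/504.
AᵀA·[p, q]ᵀ = Aᵀy becomes [[198, 4]; [4, 75793/254016]]·[p, q]ᵀ = [-402, -4111/504]ᵀ.
det = 198·(75793/254016) − 4² = 607931/14112.
p = ((-402)·(75793/254016) − 4·(-4111/504))/(607931/14112) = -3696835/1823793; q = (198·(-4111/504) − 4·(-402))/(607931/14112) = -99288/607931.
Residuals: 247430/1823793, -1436498/1823793, -1392568/1823793, 766710/607931; SSR = 1709732/607931.

SSR = 2.81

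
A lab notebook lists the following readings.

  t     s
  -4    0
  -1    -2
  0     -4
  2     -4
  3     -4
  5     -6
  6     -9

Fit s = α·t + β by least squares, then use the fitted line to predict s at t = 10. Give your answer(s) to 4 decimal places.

Setting ∂/∂α … = 0 gives: 91·α + 11·β = -102;  11·α + 7·β = -29.
(Σt·t = 91, Σt = 11, Σ1 = 7, Σt·s = -102, Σs = -29.)
Determinant 91·7 − 11² = 516.
α = ((-102)·7 − 11·(-29))/516 = -395/516; β = (91·(-29) − 11·(-102))/516 = -1517/516.
At t = 10: ŝ = (-395/516)·(10) + (-1517/516)·(1) = -5467/516.

ŝ = -10.5950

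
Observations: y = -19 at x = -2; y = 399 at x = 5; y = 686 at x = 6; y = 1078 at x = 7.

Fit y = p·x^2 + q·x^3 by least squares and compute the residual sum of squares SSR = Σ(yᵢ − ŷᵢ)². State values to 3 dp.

SSR = 5.197

Setting ∂/∂p … = 0 gives: 4338·p + 27676·q = 87417;  27676·p + 179994·q = 567957.
det = 4338·179994 − 27676² = 14852996.
p = (87417·179994 − 27676·567957)/14852996 = 7878783/7426498; q = (4338·567957 − 27676·87417)/14852996 = 22222287/7426498.
Residuals: 2579851/3713249, -5791374/3713249, 5463724/3713249, -1269982/3713249; SSR = 19298673/3713249.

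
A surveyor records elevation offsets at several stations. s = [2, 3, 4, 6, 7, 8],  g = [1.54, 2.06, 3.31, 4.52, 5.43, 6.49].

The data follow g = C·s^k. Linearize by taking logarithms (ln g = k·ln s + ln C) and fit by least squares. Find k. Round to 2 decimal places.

Taking logs, ln g = k·ln s + ln C, so regress ln g on ln s.
Σln s = 8.9952, Σ(ln s)² = 14.9303, Σln g = 7.4222, Σln s·ln g = 12.6369.
Equations: 14.9303·k + 8.9952·ln C = 12.6369;  8.9952·k + 6·ln C = 7.4222.
Solving (det = 8.6686): k = 1.04494, ln C = -0.32955.

k = 1.04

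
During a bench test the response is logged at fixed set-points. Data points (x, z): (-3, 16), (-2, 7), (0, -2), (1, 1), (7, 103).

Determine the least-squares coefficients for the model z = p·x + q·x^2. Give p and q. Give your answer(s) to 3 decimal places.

p = 0.587, q = 2.016

The normal system MᵀM·[p, q]ᵀ = Mᵀz is [[63, 309]; [309, 2499]]·[p, q]ᵀ = [660, 5220]ᵀ.
Determinant 63·2499 − 309² = 61956.
p = (660·2499 − 309·5220)/61956 = 1010/1721; q = (63·5220 − 309·660)/61956 = 3470/1721.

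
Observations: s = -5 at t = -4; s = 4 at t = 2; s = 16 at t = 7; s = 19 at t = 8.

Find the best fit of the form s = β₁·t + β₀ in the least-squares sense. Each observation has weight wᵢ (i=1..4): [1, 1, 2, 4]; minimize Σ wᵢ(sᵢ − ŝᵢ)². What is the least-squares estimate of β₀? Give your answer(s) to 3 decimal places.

β₀ = 2.063

XᵀWX·[β₁, β₀]ᵀ = XᵀWs reads: 374·β₁ + 44·β₀ = 860;  44·β₁ + 8·β₀ = 107.
Eliminating β₀: 8·(row 1) − 44·(row 2) gives 1056·β₁ = 8·860 − 44·107 = 2172, so β₁ = 181/88.
Then β₀ = (107 − 44·(181/88))/8 = 33/16.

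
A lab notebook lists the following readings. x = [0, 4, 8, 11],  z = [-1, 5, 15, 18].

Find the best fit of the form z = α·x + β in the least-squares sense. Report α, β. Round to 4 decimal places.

Compute the Gram sums: Σx·x = 201, Σx = 23, Σ1 = 4.
Moment sums: Σx·z = 338, Σz = 37.
Normal equations: [[201, 23]; [23, 4]]·[α, β]ᵀ = [338, 37]ᵀ.
Eliminating β: 4·(row 1) − 23·(row 2) gives 275·α = 4·338 − 23·37 = 501, so α = 501/275.
Then β = (37 − 23·(501/275))/4 = -337/275.

α = 1.8218, β = -1.2255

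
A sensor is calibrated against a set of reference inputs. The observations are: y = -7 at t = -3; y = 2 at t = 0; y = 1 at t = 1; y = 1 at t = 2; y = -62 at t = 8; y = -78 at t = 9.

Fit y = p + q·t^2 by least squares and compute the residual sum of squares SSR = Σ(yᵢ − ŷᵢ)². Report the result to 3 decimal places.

Entries of XᵀX: Σ1 = 6, Σt^2 = 159, Σt^2·t^2 = 10755.
Moment sums: Σy = -143, Σt^2·y = -10344.
Determinant 6·10755 − 159² = 39249.
p = ((-143)·10755 − 159·(-10344))/39249 = 11859/4361; q = (6·(-10344) − 159·(-143))/39249 = -13109/13083.
Residuals: -437/623, -3137/4361, -9385/13083, 29942/13083, -7747/13083, 1926/4361; SSR = 31868/4361.

SSR = 7.307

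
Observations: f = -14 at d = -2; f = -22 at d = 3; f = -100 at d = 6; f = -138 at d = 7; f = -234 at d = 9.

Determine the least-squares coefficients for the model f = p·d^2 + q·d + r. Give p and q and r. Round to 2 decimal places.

p = -3.07, q = 1.55, r = 1.33

With design matrix X, XᵀX = [[10355, 1307, 179]; [1307, 179, 23]; [179, 23, 5]] and Xᵀf = [-29570, -3710, -508]ᵀ.
Row-reducing yields p = -5875/1911, q = 76/49, r = 2533/1911.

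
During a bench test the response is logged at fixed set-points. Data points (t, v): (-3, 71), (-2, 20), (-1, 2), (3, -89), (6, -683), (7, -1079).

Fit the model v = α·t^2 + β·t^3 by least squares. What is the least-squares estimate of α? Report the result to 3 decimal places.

Sums needed: Σt^2·t^2 = 3876, Σt^2·t^3 = 24550, Σt^3·t^3 = 165828.
And Σt^2·v = -77539, Σt^3·v = -522107.
Determinant 3876·165828 − 24550² = 40046828.
α = ((-77539)·165828 − 24550·(-522107))/40046828 = -20205221/20023414; β = (3876·(-522107) − 24550·(-77539))/40046828 = -60052141/20023414.

α = -1.009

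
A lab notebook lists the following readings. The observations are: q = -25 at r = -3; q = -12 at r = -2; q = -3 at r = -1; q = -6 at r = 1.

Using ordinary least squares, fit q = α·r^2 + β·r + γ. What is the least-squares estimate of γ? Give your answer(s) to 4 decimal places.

γ = -1.6818

Entries of AᵀA: Σr^2·r^2 = 99, Σr^2·r = -35, Σr^2 = 15, Σr·r = 15, Σr = -5, Σ1 = 4.
Moment sums: Σr^2·q = -282, Σr·q = 96, Σq = -46.
So AᵀA·[α, β, γ]ᵀ = Aᵀq: [[99, -35, 15]; [-35, 15, -5]; [15, -5, 4]]·[α, β, γ]ᵀ = [-282, 96, -46]ᵀ.
Inverting the 3×3 Gram matrix, [α, β, γ]ᵀ = [-133/44, -267/220, -37/22]ᵀ.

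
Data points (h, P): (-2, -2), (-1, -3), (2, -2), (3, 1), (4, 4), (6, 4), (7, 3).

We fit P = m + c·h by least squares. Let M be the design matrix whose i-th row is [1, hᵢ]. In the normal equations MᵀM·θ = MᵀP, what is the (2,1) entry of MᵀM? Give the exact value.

19

Row 2 ↔ basis h, column 1 ↔ basis 1, so (MᵀM)_{2,1} = Σᵢ h = (-2)·(1) + (-1)·(1) + (2)·(1) + (3)·(1) + (4)·(1) + (6)·(1) + (7)·(1) = 19.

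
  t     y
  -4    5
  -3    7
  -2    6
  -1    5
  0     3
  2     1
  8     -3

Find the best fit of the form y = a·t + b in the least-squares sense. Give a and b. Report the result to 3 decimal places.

Normal-equation sums: Σt·t = 98, Σt = 0, Σ1 = 7.
For Xᵀy: Σt·y = -80, Σy = 24.
Normal equations: [[98, 0]; [0, 7]]·[a, b]ᵀ = [-80, 24]ᵀ.
Δ = 98·7 − 0² = 686.
a = ((-80)·7 − 0·24)/686 = -40/49; b = (98·24 − 0·(-80))/686 = 24/7.

a = -0.816, b = 3.429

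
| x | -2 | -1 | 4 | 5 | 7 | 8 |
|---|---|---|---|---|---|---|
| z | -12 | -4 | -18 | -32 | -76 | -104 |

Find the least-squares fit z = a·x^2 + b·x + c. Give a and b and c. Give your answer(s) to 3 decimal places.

a = -2.074, b = 3.337, c = 2.276

Entries of AᵀA: Σx^2·x^2 = 7395, Σx^2·x = 1035, Σx^2 = 159, Σx·x = 159, Σx = 21, Σ1 = 6.
For Aᵀz: Σx^2·z = -11520, Σx·z = -1568, Σz = -246.
So AᵀA·[a, b, c]ᵀ = Aᵀz: [[7395, 1035, 159]; [1035, 159, 21]; [159, 21, 6]]·[a, b, c]ᵀ = [-11520, -1568, -246]ᵀ.
Inverting the 3×3 Gram matrix, [a, b, c]ᵀ = [-647/312, 347/104, 355/156]ᵀ.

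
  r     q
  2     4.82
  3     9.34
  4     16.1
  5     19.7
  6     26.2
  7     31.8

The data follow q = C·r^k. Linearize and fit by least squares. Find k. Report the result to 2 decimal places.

k = 1.50

Linearized form: ln q = k·ln r + ln C. From the 6 transformed points,
Σln r = 8.5252, Σ(ln r)² = 13.1965, Σln q = 16.2917, Σln r·ln q = 24.7774.
Equations: 13.1965·k + 8.5252·ln C = 24.7774;  8.5252·k + 6·ln C = 16.2917.
Solving (det = 6.5005): k = 1.50373, ln C = 0.57870.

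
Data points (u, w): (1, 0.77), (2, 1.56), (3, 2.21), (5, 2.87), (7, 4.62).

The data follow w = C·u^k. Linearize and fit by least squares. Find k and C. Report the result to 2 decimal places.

k = 0.87, C = 0.80

Taking logs, ln w = k·ln u + ln C, so regress ln w on ln u.
Sums: Σln u = 5.3471, Σ(ln u)² = 8.0643, Σln w = 3.5610, Σln u·ln w = 5.8543.
Normal system: [[8.0643, 5.3471]; [5.3471, 5]]·[k, ln C]ᵀ = [5.8543, 3.5610]ᵀ.
Solving (det = 11.7297): k = 0.87216, ln C = -0.22051, so C = exp(-0.22051) = 0.80211.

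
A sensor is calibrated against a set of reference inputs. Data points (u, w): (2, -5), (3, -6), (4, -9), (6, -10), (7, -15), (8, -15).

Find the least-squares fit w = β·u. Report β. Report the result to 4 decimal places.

With design matrix X, XᵀX = [[178]] and Xᵀw = [-349]ᵀ.
β = (-349)/178 = -1.96067.

β = -1.9607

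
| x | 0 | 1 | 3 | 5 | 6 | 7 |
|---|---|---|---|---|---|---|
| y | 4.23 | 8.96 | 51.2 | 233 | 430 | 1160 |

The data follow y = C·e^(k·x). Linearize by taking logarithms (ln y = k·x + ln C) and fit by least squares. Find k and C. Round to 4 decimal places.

k = 0.7927, C = 4.2653

Let Y = ln y. Fitting Y = k·x + ln C by least squares:
Σx = 22.0000, Σ(x)² = 120.0000, Σln y = 26.1417, Σx·ln y = 127.0311.
Equations: 120.0000·k + 22.0000·ln C = 127.0311;  22.0000·k + 6·ln C = 26.1417.
Slope k = (n·Σx·ln y − Σx·Σln y)/(n·Σ(x)² − (Σx)²) = (6·127.0311 − 22.0000·26.1417)/236.0000 = 0.79267; ln C = (Σln y − k·Σx)/n = 1.45051, so C = exp(1.45051) = 4.26529.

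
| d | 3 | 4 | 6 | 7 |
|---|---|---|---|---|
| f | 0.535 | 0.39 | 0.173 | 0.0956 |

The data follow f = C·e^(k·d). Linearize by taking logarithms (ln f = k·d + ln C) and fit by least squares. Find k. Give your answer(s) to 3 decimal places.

k = -0.426

With ln fᵢ as the transformed response and dᵢ as the regressor:
Over the data: Σd = 20.0000, Σ(d)² = 110.0000, Σln f = -5.6691, Σd·ln f = -32.6028.
Normal system: [[110.0000, 20.0000]; [20.0000, 4]]·[k, ln C]ᵀ = [-32.6028, -5.6691]ᵀ.
Solving (det = 40.0000): k = -0.42570, ln C = 0.71124.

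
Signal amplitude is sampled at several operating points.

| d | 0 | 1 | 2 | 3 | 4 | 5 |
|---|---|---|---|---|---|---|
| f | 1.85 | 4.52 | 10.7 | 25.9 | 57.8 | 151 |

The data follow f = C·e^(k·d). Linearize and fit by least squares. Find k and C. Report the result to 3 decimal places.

k = 0.873, C = 1.863

Linearized form: ln f = k·d + ln C. From the 6 transformed points,
Σd = 15.0000, Σ(d)² = 55.0000, Σln f = 16.8225, Σd·ln f = 57.3261.
Equations: 55.0000·k + 15.0000·ln C = 57.3261;  15.0000·k + 6·ln C = 16.8225.
Δ = 55.0000·6 − (15.0000)² = 105.0000; k = (57.3261·6 − 15.0000·16.8225)/105.0000 = 0.87257, ln C = (55.0000·16.8225 − 15.0000·57.3261)/105.0000 = 0.62232, so C = exp(0.62232) = 1.86325.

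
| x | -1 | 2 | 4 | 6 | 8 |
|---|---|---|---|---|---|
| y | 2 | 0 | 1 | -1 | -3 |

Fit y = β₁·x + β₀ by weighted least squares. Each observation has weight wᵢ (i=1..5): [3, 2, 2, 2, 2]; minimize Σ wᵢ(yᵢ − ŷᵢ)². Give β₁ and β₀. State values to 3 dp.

β₁ = -0.489, β₀ = 1.646

Forming AᵀWA = [[243, 37]; [37, 11]] and AᵀWy = [-58, 0]ᵀ gives AᵀWA·[β₁, β₀]ᵀ = AᵀWy.
det = 243·11 − 37² = 1304.
β₁ = ((-58)·11 − 37·0)/1304 = -319/652; β₀ = (243·0 − 37·(-58))/1304 = 1073/652.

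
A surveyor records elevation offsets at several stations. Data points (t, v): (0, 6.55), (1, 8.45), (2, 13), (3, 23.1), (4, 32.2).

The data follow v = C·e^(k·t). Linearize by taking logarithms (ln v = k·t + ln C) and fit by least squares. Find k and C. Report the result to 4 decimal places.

k = 0.4191, C = 6.0493

Taking logs, ln v = k·t + ln C, so regress ln v on t.
Σt = 10.0000, Σ(t)² = 30.0000, Σln v = 13.1904, Σt·ln v = 30.5714.
Equations: 30.0000·k + 10.0000·ln C = 30.5714;  10.0000·k + 5·ln C = 13.1904.
Solving (det = 50.0000): k = 0.41907, ln C = 1.79994, so C = exp(1.79994) = 6.04930.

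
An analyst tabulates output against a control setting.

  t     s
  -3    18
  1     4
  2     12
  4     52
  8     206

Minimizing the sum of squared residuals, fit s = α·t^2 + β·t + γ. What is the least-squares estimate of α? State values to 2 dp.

Sums needed: Σt^2·t^2 = 4450, Σt^2·t = 558, Σt^2 = 94, Σt·t = 94, Σt = 12, Σ1 = 5.
For Xᵀs: Σt^2·s = 14230, Σt·s = 1830, Σs = 292.
So XᵀX·[α, β, γ]ᵀ = Xᵀs: [[4450, 558, 94]; [558, 94, 12]; [94, 12, 5]]·[α, β, γ]ᵀ = [14230, 1830, 292]ᵀ.
Solving the 3×3 system (Gaussian elimination) gives α = 30395/10067, β = 19392/10067, γ = -30054/10067.

α = 3.02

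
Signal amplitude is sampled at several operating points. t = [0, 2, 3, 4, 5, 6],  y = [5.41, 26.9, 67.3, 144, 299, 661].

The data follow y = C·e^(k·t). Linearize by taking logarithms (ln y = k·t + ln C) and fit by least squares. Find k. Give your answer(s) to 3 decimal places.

Let Y = ln y. Fitting Y = k·t + ln C by least squares:
XᵀX = [[90.0000, 20.0000]; [20.0000, 6]], rhs = [106.5557, 26.3535]ᵀ  (here Σt = 20.0000, Σ(t)² = 90.0000, Σln y = 26.3535, Σt·ln y = 106.5557).
Solving (det = 140.0000): k = 0.80188, ln C = 1.71932.

k = 0.802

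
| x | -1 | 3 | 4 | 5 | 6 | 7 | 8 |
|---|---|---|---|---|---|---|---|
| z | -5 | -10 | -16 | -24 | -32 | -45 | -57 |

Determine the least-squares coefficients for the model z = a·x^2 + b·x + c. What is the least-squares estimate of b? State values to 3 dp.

b = 0.526

Setting ∂/∂a … = 0 gives: 8756·a + 1286·b + 200·c = -7956;  1286·a + 200·b + 32·c = -1172;  200·a + 32·b + 7·c = -189.
Solving the 3×3 system (Gaussian elimination) gives a = -39910/44121, b = 23194/44121, c = -52337/14707.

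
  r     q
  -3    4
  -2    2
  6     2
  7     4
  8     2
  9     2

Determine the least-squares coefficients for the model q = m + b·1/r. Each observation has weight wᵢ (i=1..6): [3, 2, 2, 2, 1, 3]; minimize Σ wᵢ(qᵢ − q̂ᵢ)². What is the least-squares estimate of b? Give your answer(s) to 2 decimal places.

b = -0.78

Setting ∂/∂m … = 0 gives: 13·m + (-155/168)·b = 36;  (-155/168)·m + (83179/84672)·b = -275/84.
Eliminating b: (83179/84672)·(row 1) − (-155/168)·(row 2) gives (252313/21168)·m = (83179/84672)·36 − (-155/168)·(-275/84) = 65207/2016, so m = 1369347/504626.
Then b = ((-275/84) − (-155/168)·(1369347/504626))/(83179/84672) = -197820/252313.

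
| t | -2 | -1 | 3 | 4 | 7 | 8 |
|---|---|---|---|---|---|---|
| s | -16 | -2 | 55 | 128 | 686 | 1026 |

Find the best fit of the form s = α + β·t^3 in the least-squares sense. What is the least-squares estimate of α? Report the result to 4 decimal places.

α = 0.1184

Sums needed: Σ1 = 6, Σt^3 = 937, Σt^3·t^3 = 384683.
And Σs = 1877, Σt^3·s = 770417.
Determinant 6·384683 − 937² = 1430129.
α = (1877·384683 − 937·770417)/1430129 = 169262/1430129; β = (6·770417 − 937·1877)/1430129 = 2863753/1430129.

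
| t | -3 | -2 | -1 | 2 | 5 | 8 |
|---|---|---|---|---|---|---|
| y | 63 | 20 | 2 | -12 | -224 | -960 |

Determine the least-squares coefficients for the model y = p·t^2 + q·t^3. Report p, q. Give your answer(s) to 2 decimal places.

p = 1.03, q = -2.00

Entries of XᵀX: Σt^2·t^2 = 4835, Σt^2·t^3 = 35649, Σt^3·t^3 = 278627.
Moment sums: Σt^2·y = -66439, Σt^3·y = -521479.
det = 4835·278627 − 35649² = 76310344.
p = ((-66439)·278627 − 35649·(-521479))/76310344 = 39252809/38155172; q = (4835·(-521479) − 35649·(-66439))/76310344 = -76433527/38155172.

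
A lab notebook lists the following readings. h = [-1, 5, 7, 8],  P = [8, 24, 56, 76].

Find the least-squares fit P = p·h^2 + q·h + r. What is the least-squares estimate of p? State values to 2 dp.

p = 1.63

Entries of XᵀX: Σh^2·h^2 = 7123, Σh^2·h = 979, Σh^2 = 139, Σh·h = 139, Σh = 19, Σ1 = 4.
Right-hand side: Σh^2·P = 8216, Σh·P = 1112, ΣP = 164.
Normal equations: [[7123, 979, 139]; [979, 139, 19]; [139, 19, 4]]·[p, q, r]ᵀ = [8216, 1112, 164]ᵀ.
Solving the 3×3 system (Gaussian elimination) gives p = 184/113, q = -2156/565, r = 1436/565.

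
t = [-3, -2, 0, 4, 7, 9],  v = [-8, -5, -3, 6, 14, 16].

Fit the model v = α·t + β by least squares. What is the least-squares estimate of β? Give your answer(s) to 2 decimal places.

Sums needed: Σt·t = 159, Σt = 15, Σ1 = 6.
Moment sums: Σt·v = 300, Σv = 20.
MᵀM·[α, β]ᵀ = Mᵀv becomes [[159, 15]; [15, 6]]·[α, β]ᵀ = [300, 20]ᵀ.
Δ = 159·6 − 15² = 729.
α = (300·6 − 15·20)/729 = 500/243; β = (159·20 − 15·300)/729 = -440/243.

β = -1.81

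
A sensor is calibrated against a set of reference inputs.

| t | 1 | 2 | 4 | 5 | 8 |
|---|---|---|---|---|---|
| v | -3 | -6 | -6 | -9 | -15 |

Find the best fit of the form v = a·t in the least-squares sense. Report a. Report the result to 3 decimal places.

Entries of AᵀA: Σt·t = 110.
For Aᵀv: Σt·v = -204.
Hence a = -204 / 110 ≈ -1.85455.

a = -1.855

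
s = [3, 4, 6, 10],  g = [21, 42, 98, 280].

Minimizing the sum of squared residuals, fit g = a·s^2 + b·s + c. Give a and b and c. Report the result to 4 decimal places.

a = 2.8226, b = 0.2484, c = -4.7871

From the data, Σs^2·s^2 = 11633, Σs^2·s = 1307, Σs^2 = 161, Σs·s = 161, Σs = 23, Σ1 = 4.
For Xᵀg: Σs^2·g = 32389, Σs·g = 3619, Σg = 441.
Inverting the 3×3 Gram matrix, [a, b, c]ᵀ = [175/62, 77/310, -742/155]ᵀ.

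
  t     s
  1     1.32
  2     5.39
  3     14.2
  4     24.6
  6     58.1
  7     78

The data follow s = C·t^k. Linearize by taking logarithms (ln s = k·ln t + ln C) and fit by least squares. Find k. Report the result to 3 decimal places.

With ln sᵢ as the transformed response and ln tᵢ as the regressor:
AᵀA = [[10.6062, 6.9157]; [6.9157, 6]], rhs = [24.2787, 16.2370]ᵀ  (here Σln t = 6.9157, Σ(ln t)² = 10.6062, Σln s = 16.2370, Σln t·ln s = 24.2787).
Slope k = (n·Σln t·ln s − Σln t·Σln s)/(n·Σ(ln t)² − (Σln t)²) = (6·24.2787 − 6.9157·16.2370)/15.8099 = 2.11141; ln C = (Σln s − k·Σln t)/n = 0.27252.

k = 2.111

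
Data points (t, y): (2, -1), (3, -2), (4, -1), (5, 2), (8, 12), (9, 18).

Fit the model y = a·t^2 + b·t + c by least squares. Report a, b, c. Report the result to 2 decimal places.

a = 0.47, b = -2.43, c = 1.61

Setting ∂/∂a … = 0 gives: 11635·a + 1465·b + 199·c = 2238;  1465·a + 199·b + 31·c = 256;  199·a + 31·b + 6·c = 28.
Row-reducing yields a = 6635/14088, b = -34247/14088, c = 3771/2348.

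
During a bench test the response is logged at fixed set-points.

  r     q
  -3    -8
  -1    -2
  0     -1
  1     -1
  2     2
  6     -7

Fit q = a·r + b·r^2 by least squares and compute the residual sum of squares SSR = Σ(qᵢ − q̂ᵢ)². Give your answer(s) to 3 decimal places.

The normal equations are: 51·a + 197·b = -13;  197·a + 1395·b = -319.
Determinant 51·1395 − 197² = 32336.
a = ((-13)·1395 − 197·(-319))/32336 = 11177/8084; b = (51·(-319) − 197·(-13))/32336 = -3427/8084.
Residuals: -149/4042, -391/2021, -1, -7917/4042, 3761/4042, -139/4042; SSR = 11605/2021.

SSR = 5.742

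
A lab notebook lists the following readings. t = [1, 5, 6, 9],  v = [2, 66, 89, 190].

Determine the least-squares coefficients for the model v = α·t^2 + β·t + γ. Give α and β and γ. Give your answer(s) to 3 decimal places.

α = 1.945, β = 4.008, γ = -3.837

Setting ∂/∂α … = 0 gives: 8483·α + 1071·β + 143·γ = 20246;  1071·α + 143·β + 21·γ = 2576;  143·α + 21·β + 4·γ = 347.
Row-reducing yields α = 3809/1958, β = 7847/1958, γ = -3756/979.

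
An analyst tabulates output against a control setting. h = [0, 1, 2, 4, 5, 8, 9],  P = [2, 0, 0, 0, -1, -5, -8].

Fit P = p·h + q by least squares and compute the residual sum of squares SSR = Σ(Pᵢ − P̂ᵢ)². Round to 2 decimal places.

From the data, Σh·h = 191, Σh = 29, Σ1 = 7.
For AᵀP: Σh·P = -117, ΣP = -12.
det = 191·7 − 29² = 496.
p = ((-117)·7 − 29·(-12))/496 = -471/496; q = (191·(-12) − 29·(-117))/496 = 1101/496.
Residuals: -109/496, -315/248, -159/496, 783/496, 379/248, 187/496, -415/248; SSR = 4729/496.

SSR = 9.53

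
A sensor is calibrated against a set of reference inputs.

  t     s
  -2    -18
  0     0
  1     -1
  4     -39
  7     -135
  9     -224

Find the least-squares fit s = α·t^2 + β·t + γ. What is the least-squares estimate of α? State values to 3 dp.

The normal equations are: 9235·α + 1129·β + 151·γ = -25456;  1129·α + 151·β + 19·γ = -3082;  151·α + 19·β + 6·γ = -417.
Row-reducing yields α = -2657/876, β = 10249/4380, γ = -421/730.

α = -3.033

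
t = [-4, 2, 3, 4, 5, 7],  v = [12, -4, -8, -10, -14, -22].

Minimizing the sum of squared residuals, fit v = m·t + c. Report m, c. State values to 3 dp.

From the data, Σt·t = 119, Σt = 17, Σ1 = 6.
Right-hand side: Σt·v = -344, Σv = -46.
XᵀX·[m, c]ᵀ = Xᵀv becomes [[119, 17]; [17, 6]]·[m, c]ᵀ = [-344, -46]ᵀ.
det = 119·6 − 17² = 425.
m = ((-344)·6 − 17·(-46))/425 = -1282/425; c = (119·(-46) − 17·(-344))/425 = 22/25.

m = -3.016, c = 0.880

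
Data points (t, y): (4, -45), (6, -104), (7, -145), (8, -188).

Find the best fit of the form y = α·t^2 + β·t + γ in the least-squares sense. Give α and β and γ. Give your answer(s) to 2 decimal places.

AᵀA·[α, β, γ]ᵀ = Aᵀy reads: 8049·α + 1135·β + 165·γ = -23601;  1135·α + 165·β + 25·γ = -3323;  165·α + 25·β + 4·γ = -482.
Inverting the 3×3 Gram matrix, [α, β, γ]ᵀ = [-129/44, -159/220, 109/22]ᵀ.

α = -2.93, β = -0.72, γ = 4.95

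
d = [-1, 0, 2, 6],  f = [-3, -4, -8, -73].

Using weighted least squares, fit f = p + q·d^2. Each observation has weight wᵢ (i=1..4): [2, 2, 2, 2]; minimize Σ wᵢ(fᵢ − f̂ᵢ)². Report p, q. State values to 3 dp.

p = -1.781, q = -1.973

Entries of AᵀWA: Σwᵢ·1 = 8, Σwᵢ·d^2 = 82, Σwᵢ·d^2·d^2 = 2626.
For AᵀWf: Σwᵢ·f = -176, Σwᵢ·d^2·f = -5326.
AᵀWA·[p, q]ᵀ = AᵀWf becomes [[8, 82]; [82, 2626]]·[p, q]ᵀ = [-176, -5326]ᵀ.
Eliminating q: 2626·(row 1) − 82·(row 2) gives 14284·p = 2626·(-176) − 82·(-5326) = -25444, so p = -6361/3571.
Then q = ((-5326) − 82·(-6361/3571))/2626 = -7044/3571.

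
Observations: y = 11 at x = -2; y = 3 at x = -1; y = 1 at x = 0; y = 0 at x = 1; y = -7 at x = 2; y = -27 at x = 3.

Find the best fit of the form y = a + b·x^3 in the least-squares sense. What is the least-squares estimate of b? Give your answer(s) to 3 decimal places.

The normal system AᵀA·[a, b]ᵀ = Aᵀy is [[6, 27]; [27, 859]]·[a, b]ᵀ = [-19, -876]ᵀ.
det = 6·859 − 27² = 4425.
a = ((-19)·859 − 27·(-876))/4425 = 7331/4425; b = (6·(-876) − 27·(-19))/4425 = -1581/1475.

b = -1.072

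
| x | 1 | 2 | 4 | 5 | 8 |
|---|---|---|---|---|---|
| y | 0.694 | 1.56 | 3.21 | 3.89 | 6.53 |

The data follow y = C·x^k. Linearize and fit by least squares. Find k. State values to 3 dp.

k = 1.068

With ln yᵢ as the transformed response and ln xᵢ as the regressor:
Σln x = 5.7683, Σ(ln x)² = 9.3166, Σln y = 4.4805, Σln x·ln y = 8.0132.
Equations: 9.3166·k + 5.7683·ln C = 8.0132;  5.7683·k + 5·ln C = 4.4805.
Δ = 9.3166·5 − (5.7683)² = 13.3096; k = (8.0132·5 − 5.7683·4.4805)/13.3096 = 1.06847, ln C = (9.3166·4.4805 − 5.7683·8.0132)/13.3096 = -0.33656.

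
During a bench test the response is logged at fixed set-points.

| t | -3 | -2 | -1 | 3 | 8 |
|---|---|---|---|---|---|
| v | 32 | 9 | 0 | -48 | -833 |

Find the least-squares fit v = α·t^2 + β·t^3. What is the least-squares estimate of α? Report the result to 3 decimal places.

α = -0.912

With design matrix M, MᵀM = [[4275, 32735]; [32735, 263667]] and Mᵀv = [-53420, -428728]ᵀ.
Δ = 4275·263667 − 32735² = 55596200.
α = ((-53420)·263667 − 32735·(-428728))/55596200 = -2534003/2779810; β = (4275·(-428728) − 32735·(-53420))/55596200 = -841085/555962.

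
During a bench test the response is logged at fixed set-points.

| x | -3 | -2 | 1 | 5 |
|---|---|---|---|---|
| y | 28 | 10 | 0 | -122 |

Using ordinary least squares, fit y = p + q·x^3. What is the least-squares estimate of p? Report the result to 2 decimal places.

Normal-equation sums: Σ1 = 4, Σx^3 = 91, Σx^3·x^3 = 16419.
And Σy = -84, Σx^3·y = -16086.
Normal equations: [[4, 91]; [91, 16419]]·[p, q]ᵀ = [-84, -16086]ᵀ.
Eliminating q: 16419·(row 1) − 91·(row 2) gives 57395·p = 16419·(-84) − 91·(-16086) = 84630, so p = 1302/883.
Then q = ((-16086) − 91·(1302/883))/16419 = -11340/11479.

p = 1.47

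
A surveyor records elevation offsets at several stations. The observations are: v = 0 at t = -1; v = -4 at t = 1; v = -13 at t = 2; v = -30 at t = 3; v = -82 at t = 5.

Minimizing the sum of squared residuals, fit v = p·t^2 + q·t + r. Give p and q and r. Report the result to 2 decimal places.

p = -3.05, q = -1.41, r = 1.40

Setting ∂/∂p … = 0 gives: 724·p + 160·q + 40·r = -2376;  160·p + 40·q + 10·r = -530;  40·p + 10·q + 5·r = -129.
(Σt^2·t^2 = 724, Σt^2·t = 160, Σt^2 = 40, Σt·t = 40, Σt = 10, Σ1 = 5, Σt^2·v = -2376, Σt·v = -530, Σv = -129.)
Inverting the 3×3 Gram matrix, [p, q, r]ᵀ = [-64/21, -148/105, 7/5]ᵀ.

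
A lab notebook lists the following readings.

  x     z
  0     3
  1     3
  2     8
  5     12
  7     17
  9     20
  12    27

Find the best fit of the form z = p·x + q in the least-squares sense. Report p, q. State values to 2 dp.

Forming MᵀM = [[304, 36]; [36, 7]] and Mᵀz = [702, 90]ᵀ gives MᵀM·[p, q]ᵀ = Mᵀz.
det = 304·7 − 36² = 832.
p = (702·7 − 36·90)/832 = 837/416; q = (304·90 − 36·702)/832 = 261/104.

p = 2.01, q = 2.51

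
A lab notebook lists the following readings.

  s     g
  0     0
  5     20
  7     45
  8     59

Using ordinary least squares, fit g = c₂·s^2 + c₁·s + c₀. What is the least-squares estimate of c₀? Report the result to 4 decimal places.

c₀ = -0.0400

AᵀA·[c₂, c₁, c₀]ᵀ = Aᵀg reads: 7122·c₂ + 980·c₁ + 138·c₀ = 6481;  980·c₂ + 138·c₁ + 20·c₀ = 887;  138·c₂ + 20·c₁ + 4·c₀ = 124.
(Σs^2·s^2 = 7122, Σs^2·s = 980, Σs^2 = 138, Σs·s = 138, Σs = 20, Σ1 = 4, Σs^2·g = 6481, Σs·g = 887, Σg = 124.)
Row-reducing yields c₂ = 3142/2809, c₁ = -8483/5618, c₀ = -225/5618.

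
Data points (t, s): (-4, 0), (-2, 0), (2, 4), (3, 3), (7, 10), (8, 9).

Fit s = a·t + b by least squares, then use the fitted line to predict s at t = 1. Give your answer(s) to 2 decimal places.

Normal-equation sums: Σt·t = 146, Σt = 14, Σ1 = 6.
And Σt·s = 159, Σs = 26.
det = 146·6 − 14² = 680.
a = (159·6 − 14·26)/680 = 59/68; b = (146·26 − 14·159)/680 = 157/68.
At t = 1: ŝ = (59/68)·(1) + (157/68)·(1) = 54/17.

ŝ = 3.18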